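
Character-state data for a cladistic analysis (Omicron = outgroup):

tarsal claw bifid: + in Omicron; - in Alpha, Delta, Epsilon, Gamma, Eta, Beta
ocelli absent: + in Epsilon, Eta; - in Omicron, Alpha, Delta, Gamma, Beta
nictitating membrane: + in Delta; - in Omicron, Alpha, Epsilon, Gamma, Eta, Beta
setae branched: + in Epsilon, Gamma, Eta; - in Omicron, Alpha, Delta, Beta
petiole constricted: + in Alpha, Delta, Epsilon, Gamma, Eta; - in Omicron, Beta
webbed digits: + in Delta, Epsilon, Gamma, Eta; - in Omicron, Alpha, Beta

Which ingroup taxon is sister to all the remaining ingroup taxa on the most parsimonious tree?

Beta

Character polarity is set by the outgroup: the derived state is whichever differs from the outgroup's state, so for tarsal claw bifid the derived state is '-', and for the remaining characters it is '+'.
All ingroup taxa share the derived state '-' for tarsal claw bifid; it defines the ingroup but does not resolve relationships within it.
ocelli absent: derived state '+' in Epsilon and Eta only — synapomorphy for {Epsilon, Eta}.
nictitating membrane (derived state '+') is unique to Delta (autapomorphy; uninformative for grouping).
setae branched (derived state '+') is shared by Epsilon, Eta, and Gamma — a synapomorphy uniting that clade.
petiole constricted (derived state '+') is shared by Alpha, Delta, Epsilon, Eta, and Gamma — a synapomorphy uniting that clade.
webbed digits: derived state '+' in Delta, Epsilon, Eta, and Gamma only — synapomorphy for {Delta, Epsilon, Eta, Gamma}.
Most parsimonious ingroup topology: ((Alpha,(Delta,((Epsilon,Eta),Gamma))),Beta).
Beta is sister to the clade containing all other ingroup taxa, so it is the earliest-diverging (most basal) ingroup lineage.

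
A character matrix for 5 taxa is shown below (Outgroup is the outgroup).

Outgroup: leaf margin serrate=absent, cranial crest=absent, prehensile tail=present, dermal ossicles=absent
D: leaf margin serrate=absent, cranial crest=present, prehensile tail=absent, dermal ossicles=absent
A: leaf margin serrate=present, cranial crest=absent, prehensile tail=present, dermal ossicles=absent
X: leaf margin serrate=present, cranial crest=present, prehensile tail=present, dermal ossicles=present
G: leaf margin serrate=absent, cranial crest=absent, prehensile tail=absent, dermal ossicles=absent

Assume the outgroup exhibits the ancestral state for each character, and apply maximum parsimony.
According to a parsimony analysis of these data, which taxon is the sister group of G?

Character polarity is set by the outgroup: the derived state is whichever differs from the outgroup's state, so for prehensile tail the derived state is 'absent', and for the remaining characters it is 'present'.
leaf margin serrate (derived state 'present') is shared by A and X — a synapomorphy uniting that clade.
cranial crest (state 'present') occurs in D and X but conflicts with the nesting implied by the other characters — most parsimoniously interpreted as homoplasy.
prehensile tail (derived state 'absent') is shared by D and G — a synapomorphy uniting that clade.
dermal ossicles (derived state 'present') is unique to X (autapomorphy; uninformative for grouping).
Most parsimonious ingroup topology: ((D,G),(A,X)).
G and D form a cherry on this tree, so they are sister taxa.

D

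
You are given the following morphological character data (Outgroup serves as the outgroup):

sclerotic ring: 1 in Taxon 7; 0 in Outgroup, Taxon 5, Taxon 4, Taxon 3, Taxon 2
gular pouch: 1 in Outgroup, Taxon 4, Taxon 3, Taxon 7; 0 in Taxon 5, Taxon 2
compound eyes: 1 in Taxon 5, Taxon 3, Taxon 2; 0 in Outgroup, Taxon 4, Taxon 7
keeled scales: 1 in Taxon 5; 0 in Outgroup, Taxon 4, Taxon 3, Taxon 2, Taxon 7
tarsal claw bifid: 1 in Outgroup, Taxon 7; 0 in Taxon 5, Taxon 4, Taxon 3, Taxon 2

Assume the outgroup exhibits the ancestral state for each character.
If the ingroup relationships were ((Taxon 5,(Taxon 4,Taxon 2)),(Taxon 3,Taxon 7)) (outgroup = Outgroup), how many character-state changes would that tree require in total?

Map each character onto ((Taxon 5,(Taxon 4,Taxon 2)),(Taxon 3,Taxon 7)) (rooted by Outgroup) and count the minimum state changes it requires (Fitch parsimony):
sclerotic ring: 1; gular pouch: 2; compound eyes: 3; keeled scales: 1; tarsal claw bifid: 2.
Total tree length = 9.

9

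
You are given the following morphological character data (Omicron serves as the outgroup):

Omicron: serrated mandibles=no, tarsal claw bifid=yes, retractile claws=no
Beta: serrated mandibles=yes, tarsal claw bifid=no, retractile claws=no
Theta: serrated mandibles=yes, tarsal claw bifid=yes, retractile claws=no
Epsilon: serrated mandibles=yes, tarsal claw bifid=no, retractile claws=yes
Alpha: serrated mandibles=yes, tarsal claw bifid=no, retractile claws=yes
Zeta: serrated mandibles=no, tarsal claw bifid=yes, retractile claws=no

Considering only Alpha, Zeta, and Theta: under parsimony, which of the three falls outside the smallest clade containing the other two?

Character polarity is set by the outgroup: the derived state is whichever differs from the outgroup's state, so for tarsal claw bifid the derived state is 'no', and for the remaining characters it is 'yes'.
Only Alpha, Beta, Epsilon, and Theta show the derived state 'yes' for serrated mandibles, supporting them as a clade.
Only Alpha, Beta, and Epsilon show the derived state 'no' for tarsal claw bifid, supporting them as a clade.
retractile claws: derived state 'yes' in Alpha and Epsilon only — synapomorphy for {Alpha, Epsilon}.
Most parsimonious ingroup topology: (((Beta,(Epsilon,Alpha)),Theta),Zeta).
Theta and Alpha share a more recent common ancestor with each other than either does with Zeta, so Zeta is the least closely related of the three.

Zeta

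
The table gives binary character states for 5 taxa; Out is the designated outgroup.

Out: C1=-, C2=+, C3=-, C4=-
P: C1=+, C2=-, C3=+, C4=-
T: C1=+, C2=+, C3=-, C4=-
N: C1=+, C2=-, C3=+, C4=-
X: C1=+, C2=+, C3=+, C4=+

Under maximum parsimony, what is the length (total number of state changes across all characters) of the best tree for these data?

Character polarity is set by the outgroup: the derived state is whichever differs from the outgroup's state, so for C2 the derived state is '-', and for the remaining characters it is '+'.
All ingroup taxa share the derived state '+' for C1; it defines the ingroup but does not resolve relationships within it.
C2 (derived state '-') is shared by N and P — a synapomorphy uniting that clade.
C3: derived state '+' in N, P, and X only — synapomorphy for {N, P, X}.
C4: derived state '+' in X only — an autapomorphy, so it tells us nothing about relationships among taxa.
Most parsimonious ingroup topology: (((P,N),X),T).
Changes per character on this tree: C1: 1; C2: 1; C3: 1; C4: 1.
Total = 4.

4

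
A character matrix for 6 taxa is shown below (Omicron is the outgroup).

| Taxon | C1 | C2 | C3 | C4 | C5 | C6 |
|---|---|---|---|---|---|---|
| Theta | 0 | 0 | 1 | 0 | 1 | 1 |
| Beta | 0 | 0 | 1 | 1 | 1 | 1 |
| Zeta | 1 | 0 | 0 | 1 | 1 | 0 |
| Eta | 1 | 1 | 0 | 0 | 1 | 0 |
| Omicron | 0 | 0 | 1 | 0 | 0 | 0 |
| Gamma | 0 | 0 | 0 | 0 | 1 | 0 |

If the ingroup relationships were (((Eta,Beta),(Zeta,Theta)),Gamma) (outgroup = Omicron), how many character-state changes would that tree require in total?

Map each character onto (((Eta,Beta),(Zeta,Theta)),Gamma) (rooted by Omicron) and count the minimum state changes it requires (Fitch parsimony):
C1: 2; C2: 1; C3: 3; C4: 2; C5: 1; C6: 2.
Total tree length = 11.

11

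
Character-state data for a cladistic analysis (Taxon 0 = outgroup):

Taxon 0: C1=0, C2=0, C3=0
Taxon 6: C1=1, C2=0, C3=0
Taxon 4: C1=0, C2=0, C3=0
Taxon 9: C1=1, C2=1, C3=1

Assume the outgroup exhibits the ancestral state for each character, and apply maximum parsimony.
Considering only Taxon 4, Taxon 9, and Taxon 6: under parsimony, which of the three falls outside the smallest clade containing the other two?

Taxon 4

The outgroup has state '0' for every character, so '1' is the derived state throughout.
C1: derived state '1' in Taxon 6 and Taxon 9 only — synapomorphy for {Taxon 6, Taxon 9}.
C2 (derived state '1') is unique to Taxon 9 (autapomorphy; uninformative for grouping).
C3: derived state '1' in Taxon 9 only — an autapomorphy, so it tells us nothing about relationships among taxa.
Most parsimonious ingroup topology: ((Taxon 6,Taxon 9),Taxon 4).
Taxon 6 and Taxon 9 share a more recent common ancestor with each other than either does with Taxon 4, so Taxon 4 is the least closely related of the three.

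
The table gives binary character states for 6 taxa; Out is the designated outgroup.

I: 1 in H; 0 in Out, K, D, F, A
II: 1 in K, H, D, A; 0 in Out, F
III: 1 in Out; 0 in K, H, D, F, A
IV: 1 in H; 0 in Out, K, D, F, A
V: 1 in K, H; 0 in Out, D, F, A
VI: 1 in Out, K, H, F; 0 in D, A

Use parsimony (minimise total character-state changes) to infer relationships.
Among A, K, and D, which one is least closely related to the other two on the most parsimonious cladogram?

Character polarity is set by the outgroup: the derived state is whichever differs from the outgroup's state, so for III, VI the derived state is '0', and for the remaining characters it is '1'.
I (derived state '1') is unique to H (autapomorphy; uninformative for grouping).
Only A, D, H, and K show the derived state '1' for II, supporting them as a clade.
All ingroup taxa share the derived state '0' for III; it defines the ingroup but does not resolve relationships within it.
IV (derived state '1') is unique to H (autapomorphy; uninformative for grouping).
Only H and K show the derived state '1' for V, supporting them as a clade.
Only A and D show the derived state '0' for VI, supporting them as a clade.
Most parsimonious ingroup topology: (((K,H),(D,A)),F).
D and A share a more recent common ancestor with each other than either does with K, so K is the least closely related of the three.

K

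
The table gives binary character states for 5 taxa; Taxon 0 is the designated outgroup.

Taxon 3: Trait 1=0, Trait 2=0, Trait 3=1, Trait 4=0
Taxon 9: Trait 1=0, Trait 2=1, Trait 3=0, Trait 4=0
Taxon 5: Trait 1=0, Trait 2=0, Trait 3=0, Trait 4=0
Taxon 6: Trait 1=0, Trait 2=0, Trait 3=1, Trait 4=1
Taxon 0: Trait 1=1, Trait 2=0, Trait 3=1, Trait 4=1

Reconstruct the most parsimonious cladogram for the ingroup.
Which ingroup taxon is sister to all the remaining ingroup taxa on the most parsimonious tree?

Taxon 6

Character polarity is set by the outgroup: the derived state is whichever differs from the outgroup's state, so for Trait 1, Trait 3, Trait 4 the derived state is '0', and for the remaining characters it is '1'.
All ingroup taxa share the derived state '0' for Trait 1; it defines the ingroup but does not resolve relationships within it.
Trait 2: derived state '1' in Taxon 9 only — an autapomorphy, so it tells us nothing about relationships among taxa.
Trait 3 (derived state '0') is shared by Taxon 5 and Taxon 9 — a synapomorphy uniting that clade.
Only Taxon 3, Taxon 5, and Taxon 9 show the derived state '0' for Trait 4, supporting them as a clade.
Most parsimonious ingroup topology: (((Taxon 5,Taxon 9),Taxon 3),Taxon 6).
Taxon 6 is sister to the clade containing all other ingroup taxa, so it is the earliest-diverging (most basal) ingroup lineage.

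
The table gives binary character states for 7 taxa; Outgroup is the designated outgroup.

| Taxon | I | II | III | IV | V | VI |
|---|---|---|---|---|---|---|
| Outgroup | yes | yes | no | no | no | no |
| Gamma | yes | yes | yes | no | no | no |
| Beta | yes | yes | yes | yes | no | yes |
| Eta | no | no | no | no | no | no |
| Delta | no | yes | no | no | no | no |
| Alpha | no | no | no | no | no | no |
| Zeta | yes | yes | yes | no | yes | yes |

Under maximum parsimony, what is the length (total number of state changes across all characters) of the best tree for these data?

6

Character polarity is set by the outgroup: the derived state is whichever differs from the outgroup's state, so for I, II the derived state is 'no', and for the remaining characters it is 'yes'.
I: derived state 'no' in Alpha, Delta, and Eta only — synapomorphy for {Alpha, Delta, Eta}.
II: derived state 'no' in Alpha and Eta only — synapomorphy for {Alpha, Eta}.
Only Beta, Gamma, and Zeta show the derived state 'yes' for III, supporting them as a clade.
IV: derived state 'yes' in Beta only — an autapomorphy, so it tells us nothing about relationships among taxa.
V: derived state 'yes' in Zeta only — an autapomorphy, so it tells us nothing about relationships among taxa.
Only Beta and Zeta show the derived state 'yes' for VI, supporting them as a clade.
Most parsimonious ingroup topology: ((Gamma,(Beta,Zeta)),((Eta,Alpha),Delta)).
Changes per character on this tree: I: 1; II: 1; III: 1; IV: 1; V: 1; VI: 1.
Total = 6.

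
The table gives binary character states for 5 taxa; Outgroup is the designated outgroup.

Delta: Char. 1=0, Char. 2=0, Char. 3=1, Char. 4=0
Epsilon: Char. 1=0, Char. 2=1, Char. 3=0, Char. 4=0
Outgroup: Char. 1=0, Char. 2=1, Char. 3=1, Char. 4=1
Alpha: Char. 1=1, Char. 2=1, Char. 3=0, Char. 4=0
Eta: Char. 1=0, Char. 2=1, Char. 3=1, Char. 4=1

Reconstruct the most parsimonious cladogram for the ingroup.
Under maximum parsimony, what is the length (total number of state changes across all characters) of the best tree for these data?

Character polarity is set by the outgroup: the derived state is whichever differs from the outgroup's state, so for Char. 2, Char. 3, Char. 4 the derived state is '0', and for the remaining characters it is '1'.
Char. 1: derived state '1' in Alpha only — an autapomorphy, so it tells us nothing about relationships among taxa.
Char. 2 (derived state '0') is unique to Delta (autapomorphy; uninformative for grouping).
Char. 3 (derived state '0') is shared by Alpha and Epsilon — a synapomorphy uniting that clade.
Only Alpha, Delta, and Epsilon show the derived state '0' for Char. 4, supporting them as a clade.
Most parsimonious ingroup topology: ((Delta,(Epsilon,Alpha)),Eta).
Changes per character on this tree: Char. 1: 1; Char. 2: 1; Char. 3: 1; Char. 4: 1.
Total = 4.

4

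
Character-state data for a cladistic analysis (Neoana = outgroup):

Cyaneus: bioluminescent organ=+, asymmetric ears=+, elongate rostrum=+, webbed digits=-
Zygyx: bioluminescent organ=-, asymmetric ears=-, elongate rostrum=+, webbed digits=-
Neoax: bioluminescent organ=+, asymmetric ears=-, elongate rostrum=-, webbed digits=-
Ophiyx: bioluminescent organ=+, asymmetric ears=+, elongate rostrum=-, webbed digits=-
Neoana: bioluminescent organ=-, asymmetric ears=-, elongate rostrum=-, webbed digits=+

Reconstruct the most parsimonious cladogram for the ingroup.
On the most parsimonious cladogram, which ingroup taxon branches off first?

Character polarity is set by the outgroup: the derived state is whichever differs from the outgroup's state, so for webbed digits the derived state is '-', and for the remaining characters it is '+'.
bioluminescent organ (derived state '+') is shared by Cyaneus, Neoax, and Ophiyx — a synapomorphy uniting that clade.
Only Cyaneus and Ophiyx show the derived state '+' for asymmetric ears, supporting them as a clade.
elongate rostrum (state '+') occurs in Cyaneus and Zygyx but conflicts with the nesting implied by the other characters — most parsimoniously interpreted as homoplasy.
All ingroup taxa share the derived state '-' for webbed digits; it defines the ingroup but does not resolve relationships within it.
Most parsimonious ingroup topology: (((Cyaneus,Ophiyx),Neoax),Zygyx).
Zygyx is sister to the clade containing all other ingroup taxa, so it is the earliest-diverging (most basal) ingroup lineage.

Zygyx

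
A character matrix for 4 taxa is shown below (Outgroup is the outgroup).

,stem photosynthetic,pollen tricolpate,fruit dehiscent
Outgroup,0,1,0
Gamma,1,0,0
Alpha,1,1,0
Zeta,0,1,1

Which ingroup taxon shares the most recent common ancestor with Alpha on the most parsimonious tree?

Gamma

Character polarity is set by the outgroup: the derived state is whichever differs from the outgroup's state, so for pollen tricolpate the derived state is '0', and for the remaining characters it is '1'.
stem photosynthetic: derived state '1' in Alpha and Gamma only — synapomorphy for {Alpha, Gamma}.
pollen tricolpate: derived state '0' in Gamma only — an autapomorphy, so it tells us nothing about relationships among taxa.
fruit dehiscent (derived state '1') is unique to Zeta (autapomorphy; uninformative for grouping).
Most parsimonious ingroup topology: ((Gamma,Alpha),Zeta).
Alpha and Gamma form a cherry on this tree, so they are sister taxa.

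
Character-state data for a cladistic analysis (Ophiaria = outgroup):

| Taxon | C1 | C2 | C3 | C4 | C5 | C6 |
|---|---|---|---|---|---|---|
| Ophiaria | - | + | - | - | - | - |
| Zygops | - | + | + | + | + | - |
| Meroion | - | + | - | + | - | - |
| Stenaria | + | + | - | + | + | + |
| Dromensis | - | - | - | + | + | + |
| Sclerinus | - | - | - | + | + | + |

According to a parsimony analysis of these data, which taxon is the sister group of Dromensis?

Sclerinus

Character polarity is set by the outgroup: the derived state is whichever differs from the outgroup's state, so for C2 the derived state is '-', and for the remaining characters it is '+'.
C1: derived state '+' in Stenaria only — an autapomorphy, so it tells us nothing about relationships among taxa.
C2: derived state '-' in Dromensis and Sclerinus only — synapomorphy for {Dromensis, Sclerinus}.
C3: derived state '+' in Zygops only — an autapomorphy, so it tells us nothing about relationships among taxa.
All ingroup taxa share the derived state '+' for C4; it defines the ingroup but does not resolve relationships within it.
C5: derived state '+' in Dromensis, Sclerinus, Stenaria, and Zygops only — synapomorphy for {Dromensis, Sclerinus, Stenaria, Zygops}.
C6: derived state '+' in Dromensis, Sclerinus, and Stenaria only — synapomorphy for {Dromensis, Sclerinus, Stenaria}.
Most parsimonious ingroup topology: ((Zygops,(Stenaria,(Dromensis,Sclerinus))),Meroion).
Dromensis and Sclerinus form a cherry on this tree, so they are sister taxa.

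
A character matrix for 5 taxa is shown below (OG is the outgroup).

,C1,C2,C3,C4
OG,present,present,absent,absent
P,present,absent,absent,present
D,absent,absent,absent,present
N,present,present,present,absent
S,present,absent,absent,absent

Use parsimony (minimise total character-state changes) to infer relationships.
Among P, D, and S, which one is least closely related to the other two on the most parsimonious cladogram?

Character polarity is set by the outgroup: the derived state is whichever differs from the outgroup's state, so for C1, C2 the derived state is 'absent', and for the remaining characters it is 'present'.
C1: derived state 'absent' in D only — an autapomorphy, so it tells us nothing about relationships among taxa.
C2: derived state 'absent' in D, P, and S only — synapomorphy for {D, P, S}.
C3 (derived state 'present') is unique to N (autapomorphy; uninformative for grouping).
C4: derived state 'present' in D and P only — synapomorphy for {D, P}.
Most parsimonious ingroup topology: (((P,D),S),N).
P and D share a more recent common ancestor with each other than either does with S, so S is the least closely related of the three.

S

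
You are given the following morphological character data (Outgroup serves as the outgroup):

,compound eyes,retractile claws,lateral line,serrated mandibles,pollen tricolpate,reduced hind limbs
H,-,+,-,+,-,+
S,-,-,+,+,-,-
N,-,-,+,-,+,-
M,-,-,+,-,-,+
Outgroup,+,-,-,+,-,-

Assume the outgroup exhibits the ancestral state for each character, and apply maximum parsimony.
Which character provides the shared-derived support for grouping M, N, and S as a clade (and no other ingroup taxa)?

Character polarity is set by the outgroup: the derived state is whichever differs from the outgroup's state, so for compound eyes, serrated mandibles the derived state is '-', and for the remaining characters it is '+'.
compound eyes (derived state '-') is shared by all ingroup taxa — unites the whole ingroup.
retractile claws (derived state '+') is unique to H (autapomorphy; uninformative for grouping).
lateral line (derived state '+') is shared by M, N, and S — a synapomorphy uniting that clade.
Only M and N show the derived state '-' for serrated mandibles, supporting them as a clade.
pollen tricolpate: derived state '+' in N only — an autapomorphy, so it tells us nothing about relationships among taxa.
reduced hind limbs groups H and M, which is incompatible with the clades supported by the remaining characters; treating it as convergent (homoplasy) costs fewer steps than any alternative tree.
Most parsimonious ingroup topology: (((N,M),S),H).
The clade {M, N, S} is supported by lateral line: its derived state '+' occurs in exactly those taxa and in no other taxon (including the outgroup).

lateral line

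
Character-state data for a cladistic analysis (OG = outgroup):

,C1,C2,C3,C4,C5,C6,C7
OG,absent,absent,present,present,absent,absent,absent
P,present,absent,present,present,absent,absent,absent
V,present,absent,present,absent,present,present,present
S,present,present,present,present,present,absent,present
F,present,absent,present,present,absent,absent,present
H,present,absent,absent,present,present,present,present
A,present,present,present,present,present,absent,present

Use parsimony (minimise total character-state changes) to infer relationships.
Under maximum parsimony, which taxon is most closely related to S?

A

Character polarity is set by the outgroup: the derived state is whichever differs from the outgroup's state, so for C3, C4 the derived state is 'absent', and for the remaining characters it is 'present'.
C1 (derived state 'present') is shared by all ingroup taxa — unites the whole ingroup.
C2 (derived state 'present') is shared by A and S — a synapomorphy uniting that clade.
C3 (derived state 'absent') is unique to H (autapomorphy; uninformative for grouping).
C4 (derived state 'absent') is unique to V (autapomorphy; uninformative for grouping).
C5: derived state 'present' in A, H, S, and V only — synapomorphy for {A, H, S, V}.
C6 (derived state 'present') is shared by H and V — a synapomorphy uniting that clade.
C7: derived state 'present' in A, F, H, S, and V only — synapomorphy for {A, F, H, S, V}.
Most parsimonious ingroup topology: (P,(((V,H),(S,A)),F)).
S and A form a cherry on this tree, so they are sister taxa.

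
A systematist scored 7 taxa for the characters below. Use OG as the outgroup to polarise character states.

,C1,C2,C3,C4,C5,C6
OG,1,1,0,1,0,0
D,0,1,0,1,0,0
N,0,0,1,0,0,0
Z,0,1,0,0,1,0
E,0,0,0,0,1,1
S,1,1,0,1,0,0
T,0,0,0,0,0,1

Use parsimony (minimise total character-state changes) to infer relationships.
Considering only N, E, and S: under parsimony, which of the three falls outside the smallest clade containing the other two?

Character polarity is set by the outgroup: the derived state is whichever differs from the outgroup's state, so for C1, C2, C4 the derived state is '0', and for the remaining characters it is '1'.
C1 (derived state '0') is shared by D, E, N, T, and Z — a synapomorphy uniting that clade.
C2 (derived state '0') is shared by E, N, and T — a synapomorphy uniting that clade.
C3: derived state '1' in N only — an autapomorphy, so it tells us nothing about relationships among taxa.
Only E, N, T, and Z show the derived state '0' for C4, supporting them as a clade.
C5 groups E and Z, which is incompatible with the clades supported by the remaining characters; treating it as convergent (homoplasy) costs fewer steps than any alternative tree.
C6 (derived state '1') is shared by E and T — a synapomorphy uniting that clade.
Most parsimonious ingroup topology: ((D,((N,(E,T)),Z)),S).
N and E share a more recent common ancestor with each other than either does with S, so S is the least closely related of the three.

S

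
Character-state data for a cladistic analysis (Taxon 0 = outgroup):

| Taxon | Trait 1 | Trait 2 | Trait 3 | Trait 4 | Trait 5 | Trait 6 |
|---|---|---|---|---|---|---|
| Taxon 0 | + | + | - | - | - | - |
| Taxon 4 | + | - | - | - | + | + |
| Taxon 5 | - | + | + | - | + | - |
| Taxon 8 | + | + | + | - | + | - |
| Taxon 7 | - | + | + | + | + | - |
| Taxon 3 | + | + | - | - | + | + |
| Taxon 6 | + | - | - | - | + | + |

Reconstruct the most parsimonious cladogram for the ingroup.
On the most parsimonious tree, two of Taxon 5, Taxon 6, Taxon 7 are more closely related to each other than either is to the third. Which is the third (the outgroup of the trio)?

Taxon 6

Character polarity is set by the outgroup: the derived state is whichever differs from the outgroup's state, so for Trait 1, Trait 2 the derived state is '-', and for the remaining characters it is '+'.
Only Taxon 5 and Taxon 7 show the derived state '-' for Trait 1, supporting them as a clade.
Trait 2 (derived state '-') is shared by Taxon 4 and Taxon 6 — a synapomorphy uniting that clade.
Trait 3: derived state '+' in Taxon 5, Taxon 7, and Taxon 8 only — synapomorphy for {Taxon 5, Taxon 7, Taxon 8}.
Trait 4: derived state '+' in Taxon 7 only — an autapomorphy, so it tells us nothing about relationships among taxa.
All ingroup taxa share the derived state '+' for Trait 5; it defines the ingroup but does not resolve relationships within it.
Trait 6 (derived state '+') is shared by Taxon 3, Taxon 4, and Taxon 6 — a synapomorphy uniting that clade.
Most parsimonious ingroup topology: (((Taxon 4,Taxon 6),Taxon 3),((Taxon 5,Taxon 7),Taxon 8)).
Taxon 7 and Taxon 5 share a more recent common ancestor with each other than either does with Taxon 6, so Taxon 6 is the least closely related of the three.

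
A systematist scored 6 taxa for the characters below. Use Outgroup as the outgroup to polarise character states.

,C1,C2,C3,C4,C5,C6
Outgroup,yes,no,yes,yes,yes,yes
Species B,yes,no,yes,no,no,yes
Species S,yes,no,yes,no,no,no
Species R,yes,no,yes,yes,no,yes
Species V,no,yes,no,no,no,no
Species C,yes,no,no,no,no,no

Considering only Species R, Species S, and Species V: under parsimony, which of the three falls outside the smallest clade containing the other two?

Character polarity is set by the outgroup: the derived state is whichever differs from the outgroup's state, so for C1, C3, C4, C5, C6 the derived state is 'no', and for the remaining characters it is 'yes'.
C1 (derived state 'no') is unique to Species V (autapomorphy; uninformative for grouping).
C2: derived state 'yes' in Species V only — an autapomorphy, so it tells us nothing about relationships among taxa.
Only Species C and Species V show the derived state 'no' for C3, supporting them as a clade.
C4 (derived state 'no') is shared by Species B, Species C, Species S, and Species V — a synapomorphy uniting that clade.
C5 (derived state 'no') is shared by all ingroup taxa — unites the whole ingroup.
Only Species C, Species S, and Species V show the derived state 'no' for C6, supporting them as a clade.
Most parsimonious ingroup topology: (Species R,(Species B,(Species S,(Species V,Species C)))).
Species S and Species V share a more recent common ancestor with each other than either does with Species R, so Species R is the least closely related of the three.

Species R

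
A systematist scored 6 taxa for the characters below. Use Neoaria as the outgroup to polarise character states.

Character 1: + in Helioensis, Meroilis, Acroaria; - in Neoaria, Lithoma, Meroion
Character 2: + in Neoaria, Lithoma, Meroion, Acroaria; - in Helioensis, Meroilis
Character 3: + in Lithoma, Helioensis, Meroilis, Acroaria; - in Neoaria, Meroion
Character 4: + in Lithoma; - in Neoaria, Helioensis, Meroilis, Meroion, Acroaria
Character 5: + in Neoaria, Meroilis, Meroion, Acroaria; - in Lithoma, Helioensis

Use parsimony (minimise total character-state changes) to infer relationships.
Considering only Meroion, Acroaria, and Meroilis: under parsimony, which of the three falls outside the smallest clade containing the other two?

Character polarity is set by the outgroup: the derived state is whichever differs from the outgroup's state, so for Character 2, Character 5 the derived state is '-', and for the remaining characters it is '+'.
Only Acroaria, Helioensis, and Meroilis show the derived state '+' for Character 1, supporting them as a clade.
Character 2: derived state '-' in Helioensis and Meroilis only — synapomorphy for {Helioensis, Meroilis}.
Character 3: derived state '+' in Acroaria, Helioensis, Lithoma, and Meroilis only — synapomorphy for {Acroaria, Helioensis, Lithoma, Meroilis}.
Character 4 (derived state '+') is unique to Lithoma (autapomorphy; uninformative for grouping).
Character 5 groups Helioensis and Lithoma, which is incompatible with the clades supported by the remaining characters; treating it as convergent (homoplasy) costs fewer steps than any alternative tree.
Most parsimonious ingroup topology: ((Lithoma,((Helioensis,Meroilis),Acroaria)),Meroion).
Acroaria and Meroilis share a more recent common ancestor with each other than either does with Meroion, so Meroion is the least closely related of the three.

Meroion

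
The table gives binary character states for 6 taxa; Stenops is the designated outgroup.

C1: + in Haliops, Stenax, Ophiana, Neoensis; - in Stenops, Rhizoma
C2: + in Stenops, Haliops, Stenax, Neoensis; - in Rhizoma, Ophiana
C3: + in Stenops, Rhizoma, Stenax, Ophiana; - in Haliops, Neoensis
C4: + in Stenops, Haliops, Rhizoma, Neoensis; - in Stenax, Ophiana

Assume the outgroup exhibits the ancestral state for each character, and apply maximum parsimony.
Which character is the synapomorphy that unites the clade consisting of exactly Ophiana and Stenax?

Character polarity is set by the outgroup: the derived state is whichever differs from the outgroup's state, so for C2, C3, C4 the derived state is '-', and for the remaining characters it is '+'.
C1: derived state '+' in Haliops, Neoensis, Ophiana, and Stenax only — synapomorphy for {Haliops, Neoensis, Ophiana, Stenax}.
C2 groups Ophiana and Rhizoma, which is incompatible with the clades supported by the remaining characters; treating it as convergent (homoplasy) costs fewer steps than any alternative tree.
C3 (derived state '-') is shared by Haliops and Neoensis — a synapomorphy uniting that clade.
C4: derived state '-' in Ophiana and Stenax only — synapomorphy for {Ophiana, Stenax}.
Most parsimonious ingroup topology: (((Haliops,Neoensis),(Stenax,Ophiana)),Rhizoma).
The clade {Ophiana, Stenax} is supported by C4: its derived state '-' occurs in exactly those taxa and in no other taxon (including the outgroup).

C4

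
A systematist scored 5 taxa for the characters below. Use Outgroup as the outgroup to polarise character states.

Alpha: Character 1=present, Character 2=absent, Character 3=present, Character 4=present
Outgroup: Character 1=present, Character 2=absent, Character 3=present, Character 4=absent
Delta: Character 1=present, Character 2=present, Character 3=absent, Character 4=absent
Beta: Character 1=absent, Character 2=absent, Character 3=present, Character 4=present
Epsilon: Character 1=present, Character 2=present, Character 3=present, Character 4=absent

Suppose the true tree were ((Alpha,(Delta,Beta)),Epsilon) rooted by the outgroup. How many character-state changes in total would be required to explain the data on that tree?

6

Map each character onto ((Alpha,(Delta,Beta)),Epsilon) (rooted by Outgroup) and count the minimum state changes it requires (Fitch parsimony):
Character 1: 1; Character 2: 2; Character 3: 1; Character 4: 2.
Total tree length = 6.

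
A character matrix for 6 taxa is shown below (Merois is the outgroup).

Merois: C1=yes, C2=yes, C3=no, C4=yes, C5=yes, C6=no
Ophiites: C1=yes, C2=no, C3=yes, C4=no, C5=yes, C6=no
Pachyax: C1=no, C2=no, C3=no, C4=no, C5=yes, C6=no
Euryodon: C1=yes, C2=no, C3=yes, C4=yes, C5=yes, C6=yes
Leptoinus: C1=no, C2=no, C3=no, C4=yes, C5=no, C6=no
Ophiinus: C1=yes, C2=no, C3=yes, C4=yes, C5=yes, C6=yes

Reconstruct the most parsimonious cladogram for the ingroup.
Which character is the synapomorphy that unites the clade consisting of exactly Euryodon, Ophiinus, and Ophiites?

Character polarity is set by the outgroup: the derived state is whichever differs from the outgroup's state, so for C1, C2, C4, C5 the derived state is 'no', and for the remaining characters it is 'yes'.
C1: derived state 'no' in Leptoinus and Pachyax only — synapomorphy for {Leptoinus, Pachyax}.
All ingroup taxa share the derived state 'no' for C2; it defines the ingroup but does not resolve relationships within it.
C3: derived state 'yes' in Euryodon, Ophiinus, and Ophiites only — synapomorphy for {Euryodon, Ophiinus, Ophiites}.
C4 (state 'no') occurs in Ophiites and Pachyax but conflicts with the nesting implied by the other characters — most parsimoniously interpreted as homoplasy.
C5 (derived state 'no') is unique to Leptoinus (autapomorphy; uninformative for grouping).
Only Euryodon and Ophiinus show the derived state 'yes' for C6, supporting them as a clade.
Most parsimonious ingroup topology: ((Ophiites,(Euryodon,Ophiinus)),(Pachyax,Leptoinus)).
The clade {Euryodon, Ophiinus, Ophiites} is supported by C3: its derived state 'yes' occurs in exactly those taxa and in no other taxon (including the outgroup).

C3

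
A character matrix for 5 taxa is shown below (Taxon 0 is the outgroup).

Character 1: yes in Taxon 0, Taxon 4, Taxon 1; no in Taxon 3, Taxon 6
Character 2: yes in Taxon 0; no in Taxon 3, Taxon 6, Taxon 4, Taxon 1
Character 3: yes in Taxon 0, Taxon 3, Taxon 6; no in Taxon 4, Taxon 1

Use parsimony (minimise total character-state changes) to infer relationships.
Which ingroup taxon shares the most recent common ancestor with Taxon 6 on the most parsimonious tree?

Taxon 3

The outgroup has state 'yes' for every character, so 'no' is the derived state throughout.
Only Taxon 3 and Taxon 6 show the derived state 'no' for Character 1, supporting them as a clade.
Character 2 (derived state 'no') is shared by all ingroup taxa — unites the whole ingroup.
Only Taxon 1 and Taxon 4 show the derived state 'no' for Character 3, supporting them as a clade.
Most parsimonious ingroup topology: ((Taxon 3,Taxon 6),(Taxon 4,Taxon 1)).
Taxon 6 and Taxon 3 form a cherry on this tree, so they are sister taxa.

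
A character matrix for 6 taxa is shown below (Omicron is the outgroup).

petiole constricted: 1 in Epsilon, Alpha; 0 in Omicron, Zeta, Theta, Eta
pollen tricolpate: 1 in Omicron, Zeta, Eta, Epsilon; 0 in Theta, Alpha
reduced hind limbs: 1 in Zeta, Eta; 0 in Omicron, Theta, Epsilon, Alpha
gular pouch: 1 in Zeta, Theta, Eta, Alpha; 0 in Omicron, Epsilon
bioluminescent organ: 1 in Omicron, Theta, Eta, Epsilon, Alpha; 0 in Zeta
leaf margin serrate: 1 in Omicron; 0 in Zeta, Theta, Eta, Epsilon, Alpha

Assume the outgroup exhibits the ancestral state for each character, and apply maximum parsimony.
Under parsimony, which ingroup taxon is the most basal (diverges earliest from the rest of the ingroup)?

Character polarity is set by the outgroup: the derived state is whichever differs from the outgroup's state, so for pollen tricolpate, bioluminescent organ, leaf margin serrate the derived state is '0', and for the remaining characters it is '1'.
petiole constricted groups Alpha and Epsilon, which is incompatible with the clades supported by the remaining characters; treating it as convergent (homoplasy) costs fewer steps than any alternative tree.
Only Alpha and Theta show the derived state '0' for pollen tricolpate, supporting them as a clade.
reduced hind limbs: derived state '1' in Eta and Zeta only — synapomorphy for {Eta, Zeta}.
gular pouch: derived state '1' in Alpha, Eta, Theta, and Zeta only — synapomorphy for {Alpha, Eta, Theta, Zeta}.
bioluminescent organ: derived state '0' in Zeta only — an autapomorphy, so it tells us nothing about relationships among taxa.
All ingroup taxa share the derived state '0' for leaf margin serrate; it defines the ingroup but does not resolve relationships within it.
Most parsimonious ingroup topology: (((Zeta,Eta),(Theta,Alpha)),Epsilon).
Epsilon is sister to the clade containing all other ingroup taxa, so it is the earliest-diverging (most basal) ingroup lineage.

Epsilon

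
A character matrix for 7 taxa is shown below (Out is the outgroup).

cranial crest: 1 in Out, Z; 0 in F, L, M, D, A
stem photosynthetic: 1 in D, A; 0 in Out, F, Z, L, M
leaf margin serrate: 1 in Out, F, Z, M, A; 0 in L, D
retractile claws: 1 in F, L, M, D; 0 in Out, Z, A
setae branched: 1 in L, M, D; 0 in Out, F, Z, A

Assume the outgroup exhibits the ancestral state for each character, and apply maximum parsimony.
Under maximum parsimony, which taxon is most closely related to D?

L

Character polarity is set by the outgroup: the derived state is whichever differs from the outgroup's state, so for cranial crest, leaf margin serrate the derived state is '0', and for the remaining characters it is '1'.
cranial crest: derived state '0' in A, D, F, L, and M only — synapomorphy for {A, D, F, L, M}.
stem photosynthetic (state '1') occurs in A and D but conflicts with the nesting implied by the other characters — most parsimoniously interpreted as homoplasy.
Only D and L show the derived state '0' for leaf margin serrate, supporting them as a clade.
retractile claws: derived state '1' in D, F, L, and M only — synapomorphy for {D, F, L, M}.
Only D, L, and M show the derived state '1' for setae branched, supporting them as a clade.
Most parsimonious ingroup topology: (((((D,L),M),F),A),Z).
D and L form a cherry on this tree, so they are sister taxa.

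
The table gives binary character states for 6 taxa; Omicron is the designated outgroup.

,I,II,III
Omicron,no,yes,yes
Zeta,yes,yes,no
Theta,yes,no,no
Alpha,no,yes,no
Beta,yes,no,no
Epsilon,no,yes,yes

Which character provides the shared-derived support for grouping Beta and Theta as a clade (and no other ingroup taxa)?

II

Character polarity is set by the outgroup: the derived state is whichever differs from the outgroup's state, so for II, III the derived state is 'no', and for the remaining characters it is 'yes'.
I (derived state 'yes') is shared by Beta, Theta, and Zeta — a synapomorphy uniting that clade.
II (derived state 'no') is shared by Beta and Theta — a synapomorphy uniting that clade.
III: derived state 'no' in Alpha, Beta, Theta, and Zeta only — synapomorphy for {Alpha, Beta, Theta, Zeta}.
Most parsimonious ingroup topology: (((Zeta,(Theta,Beta)),Alpha),Epsilon).
The clade {Beta, Theta} is supported by II: its derived state 'no' occurs in exactly those taxa and in no other taxon (including the outgroup).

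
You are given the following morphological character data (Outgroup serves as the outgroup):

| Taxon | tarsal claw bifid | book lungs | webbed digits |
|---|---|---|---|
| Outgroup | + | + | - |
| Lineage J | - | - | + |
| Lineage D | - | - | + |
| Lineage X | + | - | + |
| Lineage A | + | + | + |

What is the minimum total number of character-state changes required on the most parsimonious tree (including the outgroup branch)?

Character polarity is set by the outgroup: the derived state is whichever differs from the outgroup's state, so for tarsal claw bifid, book lungs the derived state is '-', and for the remaining characters it is '+'.
tarsal claw bifid (derived state '-') is shared by Lineage D and Lineage J — a synapomorphy uniting that clade.
book lungs: derived state '-' in Lineage D, Lineage J, and Lineage X only — synapomorphy for {Lineage D, Lineage J, Lineage X}.
webbed digits (derived state '+') is shared by all ingroup taxa — unites the whole ingroup.
Most parsimonious ingroup topology: (((Lineage J,Lineage D),Lineage X),Lineage A).
Changes per character on this tree: tarsal claw bifid: 1; book lungs: 1; webbed digits: 1.
Total = 3.

3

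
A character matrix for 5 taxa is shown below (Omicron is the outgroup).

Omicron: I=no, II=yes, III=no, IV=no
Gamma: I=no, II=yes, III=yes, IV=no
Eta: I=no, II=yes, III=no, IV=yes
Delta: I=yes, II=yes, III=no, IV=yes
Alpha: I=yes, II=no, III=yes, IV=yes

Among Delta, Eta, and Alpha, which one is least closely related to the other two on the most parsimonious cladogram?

Character polarity is set by the outgroup: the derived state is whichever differs from the outgroup's state, so for II the derived state is 'no', and for the remaining characters it is 'yes'.
Only Alpha and Delta show the derived state 'yes' for I, supporting them as a clade.
II: derived state 'no' in Alpha only — an autapomorphy, so it tells us nothing about relationships among taxa.
III groups Alpha and Gamma, which is incompatible with the clades supported by the remaining characters; treating it as convergent (homoplasy) costs fewer steps than any alternative tree.
Only Alpha, Delta, and Eta show the derived state 'yes' for IV, supporting them as a clade.
Most parsimonious ingroup topology: (Gamma,(Eta,(Delta,Alpha))).
Delta and Alpha share a more recent common ancestor with each other than either does with Eta, so Eta is the least closely related of the three.

Eta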